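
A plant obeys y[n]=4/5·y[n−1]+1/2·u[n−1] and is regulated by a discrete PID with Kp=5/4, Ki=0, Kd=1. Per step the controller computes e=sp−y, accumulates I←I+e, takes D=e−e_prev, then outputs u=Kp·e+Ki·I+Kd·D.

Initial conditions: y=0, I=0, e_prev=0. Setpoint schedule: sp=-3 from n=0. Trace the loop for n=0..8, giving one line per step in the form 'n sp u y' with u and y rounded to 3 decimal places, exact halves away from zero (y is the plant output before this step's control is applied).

0 -3 -6.750 0.000
1 -3 3.844 -3.375
2 -3 -5.374 -0.778
3 -3 2.918 -3.310
4 -3 -4.386 -1.188
5 -3 2.135 -3.144
6 -3 -3.637 -1.448
7 -3 1.499 -2.976
8 -3 -3.056 -1.631

(exact arithmetic carried between steps; '≈' marks a value shown rounded to 6 d.p. or computed from one; I and e_prev carry over from the previous line; the table rounds u and y to 3 d.p., halves away from zero)
n=0: y=0, sp=-3, e=sp−y=-3; I=-3, D=e−e_prev=-3; u=5/4·(-3)+0·(-3)+1·(-3)=-6.75; next y=4/5·0+1/2·(-6.75)=-3.375
n=1: y=-3.375, sp=-3, e=sp−y=0.375; I=-2.625, D=e−e_prev=3.375; u=5/4·0.375+0·(-2.625)+1·3.375=3.84375; next y=4/5·(-3.375)+1/2·3.84375=-0.778125
n=2: y=-0.778125, sp=-3, e=sp−y=-2.221875; I=-4.846875, D=e−e_prev=-2.596875; u=5/4·(-2.221875)+0·(-4.846875)+1·(-2.596875)≈-5.374219; next y=4/5·(-0.778125)+1/2·(-5.374219)≈-3.309609
n=3: y≈-3.309609, sp=-3, e=sp−y≈0.309609; I≈-4.537266, D=e−e_prev≈2.531484; u=5/4·0.309609+0·(-4.537266)+1·2.531484≈2.918496; next y=4/5·(-3.309609)+1/2·2.918496≈-1.188439
n=4: y≈-1.188439, sp=-3, e=sp−y≈-1.811561; I≈-6.348826, D=e−e_prev≈-2.121170; u=5/4·(-1.811561)+0·(-6.348826)+1·(-2.121170)≈-4.385621; next y=4/5·(-1.188439)+1/2·(-4.385621)≈-3.143562
n=5: y≈-3.143562, sp=-3, e=sp−y≈0.143562; I≈-6.205264, D=e−e_prev≈1.955122; u=5/4·0.143562+0·(-6.205264)+1·1.955122≈2.134575; next y=4/5·(-3.143562)+1/2·2.134575≈-1.447562
n=6: y≈-1.447562, sp=-3, e=sp−y≈-1.552438; I≈-7.757702, D=e−e_prev≈-1.696000; u=5/4·(-1.552438)+0·(-7.757702)+1·(-1.696000)≈-3.636547; next y=4/5·(-1.447562)+1/2·(-3.636547)≈-2.976323
n=7: y≈-2.976323, sp=-3, e=sp−y≈-0.023677; I≈-7.781379, D=e−e_prev≈1.528761; u=5/4·(-0.023677)+0·(-7.781379)+1·1.528761≈1.499165; next y=4/5·(-2.976323)+1/2·1.499165≈-1.631476
n=8: y≈-1.631476, sp=-3, e=sp−y≈-1.368524; I≈-9.149903, D=e−e_prev≈-1.344847; u=5/4·(-1.368524)+0·(-9.149903)+1·(-1.344847)≈-3.055502; next y=4/5·(-1.631476)+1/2·(-3.055502)≈-2.832932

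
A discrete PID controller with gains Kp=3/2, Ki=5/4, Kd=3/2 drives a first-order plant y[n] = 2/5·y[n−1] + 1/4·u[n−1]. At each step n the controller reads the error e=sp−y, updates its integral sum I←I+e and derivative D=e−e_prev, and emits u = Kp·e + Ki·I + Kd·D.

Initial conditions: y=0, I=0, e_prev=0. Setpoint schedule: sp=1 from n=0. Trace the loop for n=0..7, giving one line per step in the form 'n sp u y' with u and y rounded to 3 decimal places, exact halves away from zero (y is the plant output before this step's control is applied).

0 1 4.250 0.000
1 1 -0.516 1.063
2 1 4.257 0.296
3 1 0.219 1.183
4 1 4.104 0.528
5 1 0.698 1.237
6 1 3.878 0.669
7 1 1.026 1.237

(exact arithmetic carried between steps; '≈' marks a value shown rounded to 6 d.p. or computed from one; I and e_prev carry over from the previous line; the table rounds u and y to 3 d.p., halves away from zero)
n=0: y=0, sp=1, e=sp−y=1; I=1, D=e−e_prev=1; u=3/2·1+5/4·1+3/2·1=4.25; next y=2/5·0+1/4·4.25=1.0625
n=1: y=1.0625, sp=1, e=sp−y=-0.0625; I=0.9375, D=e−e_prev=-1.0625; u=3/2·(-0.0625)+5/4·0.9375+3/2·(-1.0625)=-0.515625; next y=2/5·1.0625+1/4·(-0.515625)≈0.296094
n=2: y≈0.296094, sp=1, e=sp−y≈0.703906; I≈1.641406, D=e−e_prev≈0.766406; u=3/2·0.703906+5/4·1.641406+3/2·0.766406≈4.257227; next y=2/5·0.296094+1/4·4.257227≈1.182744
n=3: y≈1.182744, sp=1, e=sp−y≈-0.182744; I≈1.458662, D=e−e_prev≈-0.886650; u=3/2·(-0.182744)+5/4·1.458662+3/2·(-0.886650)≈0.219236; next y=2/5·1.182744+1/4·0.219236≈0.527907
n=4: y≈0.527907, sp=1, e=sp−y≈0.472093; I≈1.930755, D=e−e_prev≈0.654838; u=3/2·0.472093+5/4·1.930755+3/2·0.654838≈4.103841; next y=2/5·0.527907+1/4·4.103841≈1.237123
n=5: y≈1.237123, sp=1, e=sp−y≈-0.237123; I≈1.693633, D=e−e_prev≈-0.709216; u=3/2·(-0.237123)+5/4·1.693633+3/2·(-0.709216)≈0.697532; next y=2/5·1.237123+1/4·0.697532≈0.669232
n=6: y≈0.669232, sp=1, e=sp−y≈0.330768; I≈2.024400, D=e−e_prev≈0.567891; u=3/2·0.330768+5/4·2.024400+3/2·0.567891≈3.878488; next y=2/5·0.669232+1/4·3.878488≈1.237315
n=7: y≈1.237315, sp=1, e=sp−y≈-0.237315; I≈1.787086, D=e−e_prev≈-0.568083; u=3/2·(-0.237315)+5/4·1.787086+3/2·(-0.568083)≈1.025760; next y=2/5·1.237315+1/4·1.025760≈0.751366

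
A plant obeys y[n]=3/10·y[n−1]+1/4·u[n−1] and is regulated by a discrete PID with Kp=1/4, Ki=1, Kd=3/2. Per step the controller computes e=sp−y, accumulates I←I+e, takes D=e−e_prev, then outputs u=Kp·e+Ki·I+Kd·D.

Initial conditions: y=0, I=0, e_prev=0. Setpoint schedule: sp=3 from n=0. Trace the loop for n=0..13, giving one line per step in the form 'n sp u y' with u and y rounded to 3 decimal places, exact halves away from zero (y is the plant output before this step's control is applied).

0 3 8.250 0.000
1 3 1.078 2.063
2 3 8.338 0.888
3 3 4.666 2.351
4 3 8.827 1.872
5 3 6.771 2.768
6 3 9.021 2.523
7 3 7.786 3.012
8 3 8.953 2.850
9 3 8.191 3.093
10 3 8.786 2.976
11 3 8.322 3.089
12 3 8.628 3.007
13 3 8.355 3.059

(exact arithmetic carried between steps; '≈' marks a value shown rounded to 6 d.p. or computed from one; I and e_prev carry over from the previous line; the table rounds u and y to 3 d.p., halves away from zero)
n=0: y=0, sp=3, e=sp−y=3; I=3, D=e−e_prev=3; u=1/4·3+1·3+3/2·3=8.25; next y=3/10·0+1/4·8.25=2.0625
n=1: y=2.0625, sp=3, e=sp−y=0.9375; I=3.9375, D=e−e_prev=-2.0625; u=1/4·0.9375+1·3.9375+3/2·(-2.0625)=1.078125; next y=3/10·2.0625+1/4·1.078125≈0.888281
n=2: y≈0.888281, sp=3, e=sp−y≈2.111719; I≈6.049219, D=e−e_prev≈1.174219; u=1/4·2.111719+1·6.049219+3/2·1.174219≈8.338477; next y=3/10·0.888281+1/4·8.338477≈2.351104
n=3: y≈2.351104, sp=3, e=sp−y≈0.648896; I≈6.698115, D=e−e_prev≈-1.462822; u=1/4·0.648896+1·6.698115+3/2·(-1.462822)≈4.666106; next y=3/10·2.351104+1/4·4.666106≈1.871858
n=4: y≈1.871858, sp=3, e=sp−y≈1.128142; I≈7.826258, D=e−e_prev≈0.479246; u=1/4·1.128142+1·7.826258+3/2·0.479246≈8.827162; next y=3/10·1.871858+1/4·8.827162≈2.768348
n=5: y≈2.768348, sp=3, e=sp−y≈0.231652; I≈8.057910, D=e−e_prev≈-0.896490; u=1/4·0.231652+1·8.057910+3/2·(-0.896490)≈6.771087; next y=3/10·2.768348+1/4·6.771087≈2.523276
n=6: y≈2.523276, sp=3, e=sp−y≈0.476724; I≈8.534634, D=e−e_prev≈0.245072; u=1/4·0.476724+1·8.534634+3/2·0.245072≈9.021422; next y=3/10·2.523276+1/4·9.021422≈3.012338
n=7: y≈3.012338, sp=3, e=sp−y≈-0.012338; I≈8.522295, D=e−e_prev≈-0.489062; u=1/4·(-0.012338)+1·8.522295+3/2·(-0.489062)≈7.785617; next y=3/10·3.012338+1/4·7.785617≈2.850106
n=8: y≈2.850106, sp=3, e=sp−y≈0.149894; I≈8.672189, D=e−e_prev≈0.162232; u=1/4·0.149894+1·8.672189+3/2·0.162232≈8.953012; next y=3/10·2.850106+1/4·8.953012≈3.093285
n=9: y≈3.093285, sp=3, e=sp−y≈-0.093285; I≈8.578905, D=e−e_prev≈-0.243179; u=1/4·(-0.093285)+1·8.578905+3/2·(-0.243179)≈8.190815; next y=3/10·3.093285+1/4·8.190815≈2.975689
n=10: y≈2.975689, sp=3, e=sp−y≈0.024311; I≈8.603215, D=e−e_prev≈0.117595; u=1/4·0.024311+1·8.603215+3/2·0.117595≈8.785686; next y=3/10·2.975689+1/4·8.785686≈3.089128
n=11: y≈3.089128, sp=3, e=sp−y≈-0.089128; I≈8.514087, D=e−e_prev≈-0.113439; u=1/4·(-0.089128)+1·8.514087+3/2·(-0.113439)≈8.321646; next y=3/10·3.089128+1/4·8.321646≈3.007150
n=12: y≈3.007150, sp=3, e=sp−y≈-0.007150; I≈8.506937, D=e−e_prev≈0.081978; u=1/4·(-0.007150)+1·8.506937+3/2·0.081978≈8.628117; next y=3/10·3.007150+1/4·8.628117≈3.059174
n=13: y≈3.059174, sp=3, e=sp−y≈-0.059174; I≈8.447763, D=e−e_prev≈-0.052024; u=1/4·(-0.059174)+1·8.447763+3/2·(-0.052024)≈8.354933; next y=3/10·3.059174+1/4·8.354933≈3.006486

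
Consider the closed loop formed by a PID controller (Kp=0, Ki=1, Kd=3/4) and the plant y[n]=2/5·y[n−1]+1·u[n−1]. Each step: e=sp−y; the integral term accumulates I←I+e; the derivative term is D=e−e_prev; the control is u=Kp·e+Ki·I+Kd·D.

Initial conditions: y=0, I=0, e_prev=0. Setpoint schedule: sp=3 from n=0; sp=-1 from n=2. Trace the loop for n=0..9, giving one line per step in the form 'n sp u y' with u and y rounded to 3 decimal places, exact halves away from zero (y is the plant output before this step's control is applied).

(exact arithmetic carried between steps; '≈' marks a value shown rounded to 6 d.p. or computed from one; I and e_prev carry over from the previous line; the table rounds u and y to 3 d.p., halves away from zero)
n=0: y=0, sp=3, e=sp−y=3; I=3, D=e−e_prev=3; u=0·3+1·3+3/4·3=5.25; next y=2/5·0+1·5.25=5.25
n=1: y=5.25, sp=3, e=sp−y=-2.25; I=0.75, D=e−e_prev=-5.25; u=0·(-2.25)+1·0.75+3/4·(-5.25)=-3.1875; next y=2/5·5.25+1·(-3.1875)=-1.0875
n=2: y=-1.0875, sp=-1, e=sp−y=0.0875; I=0.8375, D=e−e_prev=2.3375; u=0·0.0875+1·0.8375+3/4·2.3375=2.590625; next y=2/5·(-1.0875)+1·2.590625=2.155625
n=3: y=2.155625, sp=-1, e=sp−y=-3.155625; I=-2.318125, D=e−e_prev=-3.243125; u=0·(-3.155625)+1·(-2.318125)+3/4·(-3.243125)≈-4.750469; next y=2/5·2.155625+1·(-4.750469)≈-3.888219
n=4: y≈-3.888219, sp=-1, e=sp−y≈2.888219; I≈0.570094, D=e−e_prev≈6.043844; u=0·2.888219+1·0.570094+3/4·6.043844≈5.102977; next y=2/5·(-3.888219)+1·5.102977≈3.547689
n=5: y≈3.547689, sp=-1, e=sp−y≈-4.547689; I≈-3.977595, D=e−e_prev≈-7.435908; u=0·(-4.547689)+1·(-3.977595)+3/4·(-7.435908)≈-9.554526; next y=2/5·3.547689+1·(-9.554526)≈-8.135451
n=6: y≈-8.135451, sp=-1, e=sp−y≈7.135451; I≈3.157855, D=e−e_prev≈11.683140; u=0·7.135451+1·3.157855+3/4·11.683140≈11.920210; next y=2/5·(-8.135451)+1·11.920210≈8.666030
n=7: y≈8.666030, sp=-1, e=sp−y≈-9.666030; I≈-6.508174, D=e−e_prev≈-16.801480; u=0·(-9.666030)+1·(-6.508174)+3/4·(-16.801480)≈-19.109285; next y=2/5·8.666030+1·(-19.109285)≈-15.642873
n=8: y≈-15.642873, sp=-1, e=sp−y≈14.642873; I≈8.134698, D=e−e_prev≈24.308903; u=0·14.642873+1·8.134698+3/4·24.308903≈26.366375; next y=2/5·(-15.642873)+1·26.366375≈20.109226
n=9: y≈20.109226, sp=-1, e=sp−y≈-21.109226; I≈-12.974528, D=e−e_prev≈-35.752099; u=0·(-21.109226)+1·(-12.974528)+3/4·(-35.752099)≈-39.788602; next y=2/5·20.109226+1·(-39.788602)≈-31.744912

0 3 5.250 0.000
1 3 -3.188 5.250
2 -1 2.591 -1.088
3 -1 -4.750 2.156
4 -1 5.103 -3.888
5 -1 -9.555 3.548
6 -1 11.920 -8.135
7 -1 -19.109 8.666
8 -1 26.366 -15.643
9 -1 -39.789 20.109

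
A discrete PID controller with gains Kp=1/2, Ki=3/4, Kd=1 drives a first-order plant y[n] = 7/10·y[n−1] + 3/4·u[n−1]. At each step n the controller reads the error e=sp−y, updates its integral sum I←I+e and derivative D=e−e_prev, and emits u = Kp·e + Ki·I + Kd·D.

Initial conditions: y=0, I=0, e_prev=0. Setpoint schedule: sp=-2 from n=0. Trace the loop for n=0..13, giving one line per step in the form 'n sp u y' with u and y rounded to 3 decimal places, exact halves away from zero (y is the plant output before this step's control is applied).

0 -2 -4.500 0.000
1 -2 3.594 -3.375
2 -2 -7.093 0.333
3 -2 7.059 -5.086
4 -2 -11.391 1.734
5 -2 13.021 -7.330
6 -2 -18.966 4.635
7 -2 23.156 -10.980
8 -2 -32.211 9.681
9 -2 40.580 -17.381
10 -2 -55.158 18.268
11 -2 70.701 -28.581
12 -2 -94.812 33.019
13 -2 122.807 -47.996

(exact arithmetic carried between steps; '≈' marks a value shown rounded to 6 d.p. or computed from one; I and e_prev carry over from the previous line; the table rounds u and y to 3 d.p., halves away from zero)
n=0: y=0, sp=-2, e=sp−y=-2; I=-2, D=e−e_prev=-2; u=1/2·(-2)+3/4·(-2)+1·(-2)=-4.5; next y=7/10·0+3/4·(-4.5)=-3.375
n=1: y=-3.375, sp=-2, e=sp−y=1.375; I=-0.625, D=e−e_prev=3.375; u=1/2·1.375+3/4·(-0.625)+1·3.375=3.59375; next y=7/10·(-3.375)+3/4·3.59375≈0.332813
n=2: y≈0.332813, sp=-2, e=sp−y≈-2.332813; I≈-2.957813, D=e−e_prev≈-3.707813; u=1/2·(-2.332813)+3/4·(-2.957813)+1·(-3.707813)≈-7.092578; next y=7/10·0.332813+3/4·(-7.092578)≈-5.086465
n=3: y≈-5.086465, sp=-2, e=sp−y≈3.086465; I≈0.128652, D=e−e_prev≈5.419277; u=1/2·3.086465+3/4·0.128652+1·5.419277≈7.058999; next y=7/10·(-5.086465)+3/4·7.058999≈1.733724
n=4: y≈1.733724, sp=-2, e=sp−y≈-3.733724; I≈-3.605072, D=e−e_prev≈-6.820189; u=1/2·(-3.733724)+3/4·(-3.605072)+1·(-6.820189)≈-11.390854; next y=7/10·1.733724+3/4·(-11.390854)≈-7.329534
n=5: y≈-7.329534, sp=-2, e=sp−y≈5.329534; I≈1.724462, D=e−e_prev≈9.063258; u=1/2·5.329534+3/4·1.724462+1·9.063258≈13.021372; next y=7/10·(-7.329534)+3/4·13.021372≈4.635355
n=6: y≈4.635355, sp=-2, e=sp−y≈-6.635355; I≈-4.910893, D=e−e_prev≈-11.964889; u=1/2·(-6.635355)+3/4·(-4.910893)+1·(-11.964889)≈-18.965736; next y=7/10·4.635355+3/4·(-18.965736)≈-10.979553
n=7: y≈-10.979553, sp=-2, e=sp−y≈8.979553; I≈4.068661, D=e−e_prev≈15.614908; u=1/2·8.979553+3/4·4.068661+1·15.614908≈23.156181; next y=7/10·(-10.979553)+3/4·23.156181≈9.681448
n=8: y≈9.681448, sp=-2, e=sp−y≈-11.681448; I≈-7.612787, D=e−e_prev≈-20.661002; u=1/2·(-11.681448)+3/4·(-7.612787)+1·(-20.661002)≈-32.211316; next y=7/10·9.681448+3/4·(-32.211316)≈-17.381473
n=9: y≈-17.381473, sp=-2, e=sp−y≈15.381473; I≈7.768686, D=e−e_prev≈27.062922; u=1/2·15.381473+3/4·7.768686+1·27.062922≈40.580173; next y=7/10·(-17.381473)+3/4·40.580173≈18.268098
n=10: y≈18.268098, sp=-2, e=sp−y≈-20.268098; I≈-12.499412, D=e−e_prev≈-35.649572; u=1/2·(-20.268098)+3/4·(-12.499412)+1·(-35.649572)≈-55.158180; next y=7/10·18.268098+3/4·(-55.158180)≈-28.580966
n=11: y≈-28.580966, sp=-2, e=sp−y≈26.580966; I≈14.081554, D=e−e_prev≈46.849065; u=1/2·26.580966+3/4·14.081554+1·46.849065≈70.700713; next y=7/10·(-28.580966)+3/4·70.700713≈33.018859
n=12: y≈33.018859, sp=-2, e=sp−y≈-35.018859; I≈-20.937305, D=e−e_prev≈-61.599825; u=1/2·(-35.018859)+3/4·(-20.937305)+1·(-61.599825)≈-94.812232; next y=7/10·33.018859+3/4·(-94.812232)≈-47.995973
n=13: y≈-47.995973, sp=-2, e=sp−y≈45.995973; I≈25.058669, D=e−e_prev≈81.014832; u=1/2·45.995973+3/4·25.058669+1·81.014832≈122.806820; next y=7/10·(-47.995973)+3/4·122.806820≈58.507934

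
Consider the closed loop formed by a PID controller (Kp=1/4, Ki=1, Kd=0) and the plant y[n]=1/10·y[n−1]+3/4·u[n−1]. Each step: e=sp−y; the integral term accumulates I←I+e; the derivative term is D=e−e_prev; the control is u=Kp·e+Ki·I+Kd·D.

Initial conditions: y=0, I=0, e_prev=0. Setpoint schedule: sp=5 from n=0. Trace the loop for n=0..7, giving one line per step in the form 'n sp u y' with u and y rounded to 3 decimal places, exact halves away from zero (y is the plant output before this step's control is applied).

0 5 6.250 0.000
1 5 5.391 4.688
2 5 5.923 4.512
3 5 5.934 4.893
4 5 5.983 4.940
5 5 5.991 4.981
6 5 5.997 4.992
7 5 5.999 4.997

(exact arithmetic carried between steps; '≈' marks a value shown rounded to 6 d.p. or computed from one; I and e_prev carry over from the previous line; the table rounds u and y to 3 d.p., halves away from zero)
n=0: y=0, sp=5, e=sp−y=5; I=5, D=e−e_prev=5; u=1/4·5+1·5+0·5=6.25; next y=1/10·0+3/4·6.25=4.6875
n=1: y=4.6875, sp=5, e=sp−y=0.3125; I=5.3125, D=e−e_prev=-4.6875; u=1/4·0.3125+1·5.3125+0·(-4.6875)=5.390625; next y=1/10·4.6875+3/4·5.390625≈4.511719
n=2: y≈4.511719, sp=5, e=sp−y≈0.488281; I≈5.800781, D=e−e_prev≈0.175781; u=1/4·0.488281+1·5.800781+0·0.175781≈5.922852; next y=1/10·4.511719+3/4·5.922852≈4.893311
n=3: y≈4.893311, sp=5, e=sp−y≈0.106689; I≈5.907471, D=e−e_prev≈-0.381592; u=1/4·0.106689+1·5.907471+0·(-0.381592)≈5.934143; next y=1/10·4.893311+3/4·5.934143≈4.939938
n=4: y≈4.939938, sp=5, e=sp−y≈0.060062; I≈5.967532, D=e−e_prev≈-0.046628; u=1/4·0.060062+1·5.967532+0·(-0.046628)≈5.982548; next y=1/10·4.939938+3/4·5.982548≈4.980905
n=5: y≈4.980905, sp=5, e=sp−y≈0.019095; I≈5.986628, D=e−e_prev≈-0.040966; u=1/4·0.019095+1·5.986628+0·(-0.040966)≈5.991402; next y=1/10·4.980905+3/4·5.991402≈4.991642
n=6: y≈4.991642, sp=5, e=sp−y≈0.008358; I≈5.994986, D=e−e_prev≈-0.010737; u=1/4·0.008358+1·5.994986+0·(-0.010737)≈5.997076; next y=1/10·4.991642+3/4·5.997076≈4.996971
n=7: y≈4.996971, sp=5, e=sp−y≈0.003029; I≈5.998015, D=e−e_prev≈-0.005329; u=1/4·0.003029+1·5.998015+0·(-0.005329)≈5.998772; next y=1/10·4.996971+3/4·5.998772≈4.998776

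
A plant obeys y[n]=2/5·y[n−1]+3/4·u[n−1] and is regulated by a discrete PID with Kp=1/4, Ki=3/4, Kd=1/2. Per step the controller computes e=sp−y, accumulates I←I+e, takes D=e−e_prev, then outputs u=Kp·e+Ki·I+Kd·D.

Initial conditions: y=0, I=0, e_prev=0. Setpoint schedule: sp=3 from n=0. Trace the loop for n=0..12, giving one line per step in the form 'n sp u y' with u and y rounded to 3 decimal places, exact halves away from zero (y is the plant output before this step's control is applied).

0 3 4.500 0.000
1 3 0.188 3.375
2 3 4.420 1.491
3 3 0.979 3.911
4 3 3.925 2.299
5 3 1.298 3.863
6 3 3.449 2.519
7 3 1.524 3.595
8 3 3.137 2.581
9 3 1.738 3.385
10 3 2.942 2.658
11 3 1.917 3.270
12 3 2.807 2.746

(exact arithmetic carried between steps; '≈' marks a value shown rounded to 6 d.p. or computed from one; I and e_prev carry over from the previous line; the table rounds u and y to 3 d.p., halves away from zero)
n=0: y=0, sp=3, e=sp−y=3; I=3, D=e−e_prev=3; u=1/4·3+3/4·3+1/2·3=4.5; next y=2/5·0+3/4·4.5=3.375
n=1: y=3.375, sp=3, e=sp−y=-0.375; I=2.625, D=e−e_prev=-3.375; u=1/4·(-0.375)+3/4·2.625+1/2·(-3.375)=0.1875; next y=2/5·3.375+3/4·0.1875=1.490625
n=2: y=1.490625, sp=3, e=sp−y=1.509375; I=4.134375, D=e−e_prev=1.884375; u=1/4·1.509375+3/4·4.134375+1/2·1.884375≈4.420313; next y=2/5·1.490625+3/4·4.420313≈3.911484
n=3: y≈3.911484, sp=3, e=sp−y≈-0.911484; I≈3.222891, D=e−e_prev≈-2.420859; u=1/4·(-0.911484)+3/4·3.222891+1/2·(-2.420859)≈0.978867; next y=2/5·3.911484+3/4·0.978867≈2.298744
n=4: y≈2.298744, sp=3, e=sp−y≈0.701256; I≈3.924146, D=e−e_prev≈1.612740; u=1/4·0.701256+3/4·3.924146+1/2·1.612740≈3.924794; next y=2/5·2.298744+3/4·3.924794≈3.863093
n=5: y≈3.863093, sp=3, e=sp−y≈-0.863093; I≈3.061053, D=e−e_prev≈-1.564349; u=1/4·(-0.863093)+3/4·3.061053+1/2·(-1.564349)≈1.297842; next y=2/5·3.863093+3/4·1.297842≈2.518619
n=6: y≈2.518619, sp=3, e=sp−y≈0.481381; I≈3.542434, D=e−e_prev≈1.344474; u=1/4·0.481381+3/4·3.542434+1/2·1.344474≈3.449408; next y=2/5·2.518619+3/4·3.449408≈3.594504
n=7: y≈3.594504, sp=3, e=sp−y≈-0.594504; I≈2.947931, D=e−e_prev≈-1.075885; u=1/4·(-0.594504)+3/4·2.947931+1/2·(-1.075885)≈1.524380; next y=2/5·3.594504+3/4·1.524380≈2.581086
n=8: y≈2.581086, sp=3, e=sp−y≈0.418914; I≈3.366844, D=e−e_prev≈1.013417; u=1/4·0.418914+3/4·3.366844+1/2·1.013417≈3.136570; next y=2/5·2.581086+3/4·3.136570≈3.384862
n=9: y≈3.384862, sp=3, e=sp−y≈-0.384862; I≈2.981982, D=e−e_prev≈-0.803776; u=1/4·(-0.384862)+3/4·2.981982+1/2·(-0.803776)≈1.738383; next y=2/5·3.384862+3/4·1.738383≈2.657732
n=10: y≈2.657732, sp=3, e=sp−y≈0.342268; I≈3.324250, D=e−e_prev≈0.727130; u=1/4·0.342268+3/4·3.324250+1/2·0.727130≈2.942320; next y=2/5·2.657732+3/4·2.942320≈3.269833
n=11: y≈3.269833, sp=3, e=sp−y≈-0.269833; I≈3.054417, D=e−e_prev≈-0.612100; u=1/4·(-0.269833)+3/4·3.054417+1/2·(-0.612100)≈1.917305; next y=2/5·3.269833+3/4·1.917305≈2.745912
n=12: y≈2.745912, sp=3, e=sp−y≈0.254088; I≈3.308506, D=e−e_prev≈0.523921; u=1/4·0.254088+3/4·3.308506+1/2·0.523921≈2.806862; next y=2/5·2.745912+3/4·2.806862≈3.203511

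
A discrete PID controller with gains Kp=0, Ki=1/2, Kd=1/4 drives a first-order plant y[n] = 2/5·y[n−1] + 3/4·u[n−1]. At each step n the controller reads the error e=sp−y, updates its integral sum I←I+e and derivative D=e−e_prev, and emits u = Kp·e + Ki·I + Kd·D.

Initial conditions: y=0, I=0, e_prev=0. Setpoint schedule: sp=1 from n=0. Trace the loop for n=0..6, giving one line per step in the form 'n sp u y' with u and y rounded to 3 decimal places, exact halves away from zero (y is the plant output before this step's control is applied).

(exact arithmetic carried between steps; '≈' marks a value shown rounded to 6 d.p. or computed from one; I and e_prev carry over from the previous line; the table rounds u and y to 3 d.p., halves away from zero)
n=0: y=0, sp=1, e=sp−y=1; I=1, D=e−e_prev=1; u=0·1+1/2·1+1/4·1=0.75; next y=2/5·0+3/4·0.75=0.5625
n=1: y=0.5625, sp=1, e=sp−y=0.4375; I=1.4375, D=e−e_prev=-0.5625; u=0·0.4375+1/2·1.4375+1/4·(-0.5625)=0.578125; next y=2/5·0.5625+3/4·0.578125≈0.658594
n=2: y≈0.658594, sp=1, e=sp−y≈0.341406; I≈1.778906, D=e−e_prev≈-0.096094; u=0·0.341406+1/2·1.778906+1/4·(-0.096094)≈0.865430; next y=2/5·0.658594+3/4·0.865430≈0.912510
n=3: y≈0.912510, sp=1, e=sp−y≈0.087490; I≈1.866396, D=e−e_prev≈-0.253916; u=0·0.087490+1/2·1.866396+1/4·(-0.253916)≈0.869719; next y=2/5·0.912510+3/4·0.869719≈1.017293
n=4: y≈1.017293, sp=1, e=sp−y≈-0.017293; I≈1.849103, D=e−e_prev≈-0.104784; u=0·(-0.017293)+1/2·1.849103+1/4·(-0.104784)≈0.898356; next y=2/5·1.017293+3/4·0.898356≈1.080684
n=5: y≈1.080684, sp=1, e=sp−y≈-0.080684; I≈1.768419, D=e−e_prev≈-0.063391; u=0·(-0.080684)+1/2·1.768419+1/4·(-0.063391)≈0.868362; next y=2/5·1.080684+3/4·0.868362≈1.083545
n=6: y≈1.083545, sp=1, e=sp−y≈-0.083545; I≈1.684874, D=e−e_prev≈-0.002861; u=0·(-0.083545)+1/2·1.684874+1/4·(-0.002861)≈0.841722; next y=2/5·1.083545+3/4·0.841722≈1.064709

0 1 0.750 0.000
1 1 0.578 0.563
2 1 0.865 0.659
3 1 0.870 0.913
4 1 0.898 1.017
5 1 0.868 1.081
6 1 0.842 1.084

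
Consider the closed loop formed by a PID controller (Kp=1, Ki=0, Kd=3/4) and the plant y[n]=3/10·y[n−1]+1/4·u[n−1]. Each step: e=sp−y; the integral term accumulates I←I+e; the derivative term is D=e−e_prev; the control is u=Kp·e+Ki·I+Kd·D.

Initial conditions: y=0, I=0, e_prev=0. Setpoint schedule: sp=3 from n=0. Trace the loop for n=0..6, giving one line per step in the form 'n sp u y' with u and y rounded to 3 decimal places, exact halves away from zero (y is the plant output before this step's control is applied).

(exact arithmetic carried between steps; '≈' marks a value shown rounded to 6 d.p. or computed from one; I and e_prev carry over from the previous line; the table rounds u and y to 3 d.p., halves away from zero)
n=0: y=0, sp=3, e=sp−y=3; I=3, D=e−e_prev=3; u=1·3+0·3+3/4·3=5.25; next y=3/10·0+1/4·5.25=1.3125
n=1: y=1.3125, sp=3, e=sp−y=1.6875; I=4.6875, D=e−e_prev=-1.3125; u=1·1.6875+0·4.6875+3/4·(-1.3125)=0.703125; next y=3/10·1.3125+1/4·0.703125≈0.569531
n=2: y≈0.569531, sp=3, e=sp−y≈2.430469; I≈7.117969, D=e−e_prev≈0.742969; u=1·2.430469+0·7.117969+3/4·0.742969≈2.987695; next y=3/10·0.569531+1/4·2.987695≈0.917783
n=3: y≈0.917783, sp=3, e=sp−y≈2.082217; I≈9.200186, D=e−e_prev≈-0.348252; u=1·2.082217+0·9.200186+3/4·(-0.348252)≈1.821028; next y=3/10·0.917783+1/4·1.821028≈0.730592
n=4: y≈0.730592, sp=3, e=sp−y≈2.269408; I≈11.469594, D=e−e_prev≈0.187191; u=1·2.269408+0·11.469594+3/4·0.187191≈2.409802; next y=3/10·0.730592+1/4·2.409802≈0.821628
n=5: y≈0.821628, sp=3, e=sp−y≈2.178372; I≈13.647966, D=e−e_prev≈-0.091036; u=1·2.178372+0·13.647966+3/4·(-0.091036)≈2.110095; next y=3/10·0.821628+1/4·2.110095≈0.774012
n=6: y≈0.774012, sp=3, e=sp−y≈2.225988; I≈15.873954, D=e−e_prev≈0.047616; u=1·2.225988+0·15.873954+3/4·0.047616≈2.261700; next y=3/10·0.774012+1/4·2.261700≈0.797629

0 3 5.250 0.000
1 3 0.703 1.313
2 3 2.988 0.570
3 3 1.821 0.918
4 3 2.410 0.731
5 3 2.110 0.822
6 3 2.262 0.774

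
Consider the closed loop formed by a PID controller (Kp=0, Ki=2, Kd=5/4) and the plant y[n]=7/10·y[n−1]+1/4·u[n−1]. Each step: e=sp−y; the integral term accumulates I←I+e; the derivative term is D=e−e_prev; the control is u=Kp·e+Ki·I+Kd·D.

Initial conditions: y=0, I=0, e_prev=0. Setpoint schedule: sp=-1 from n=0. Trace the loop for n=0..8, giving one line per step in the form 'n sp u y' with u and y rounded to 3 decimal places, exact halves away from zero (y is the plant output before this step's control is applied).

(exact arithmetic carried between steps; '≈' marks a value shown rounded to 6 d.p. or computed from one; I and e_prev carry over from the previous line; the table rounds u and y to 3 d.p., halves away from zero)
n=0: y=0, sp=-1, e=sp−y=-1; I=-1, D=e−e_prev=-1; u=0·(-1)+2·(-1)+5/4·(-1)=-3.25; next y=7/10·0+1/4·(-3.25)=-0.8125
n=1: y=-0.8125, sp=-1, e=sp−y=-0.1875; I=-1.1875, D=e−e_prev=0.8125; u=0·(-0.1875)+2·(-1.1875)+5/4·0.8125=-1.359375; next y=7/10·(-0.8125)+1/4·(-1.359375)≈-0.908594
n=2: y≈-0.908594, sp=-1, e=sp−y≈-0.091406; I≈-1.278906, D=e−e_prev≈0.096094; u=0·(-0.091406)+2·(-1.278906)+5/4·0.096094≈-2.437695; next y=7/10·(-0.908594)+1/4·(-2.437695)≈-1.245439
n=3: y≈-1.245439, sp=-1, e=sp−y≈0.245439; I≈-1.033467, D=e−e_prev≈0.336846; u=0·0.245439+2·(-1.033467)+5/4·0.336846≈-1.645876; next y=7/10·(-1.245439)+1/4·(-1.645876)≈-1.283277
n=4: y≈-1.283277, sp=-1, e=sp−y≈0.283277; I≈-0.750190, D=e−e_prev≈0.037837; u=0·0.283277+2·(-0.750190)+5/4·0.037837≈-1.453084; next y=7/10·(-1.283277)+1/4·(-1.453084)≈-1.261565
n=5: y≈-1.261565, sp=-1, e=sp−y≈0.261565; I≈-0.488625, D=e−e_prev≈-0.021712; u=0·0.261565+2·(-0.488625)+5/4·(-0.021712)≈-1.004391; next y=7/10·(-1.261565)+1/4·(-1.004391)≈-1.134193
n=6: y≈-1.134193, sp=-1, e=sp−y≈0.134193; I≈-0.354432, D=e−e_prev≈-0.127372; u=0·0.134193+2·(-0.354432)+5/4·(-0.127372)≈-0.868079; next y=7/10·(-1.134193)+1/4·(-0.868079)≈-1.010955
n=7: y≈-1.010955, sp=-1, e=sp−y≈0.010955; I≈-0.343478, D=e−e_prev≈-0.123238; u=0·0.010955+2·(-0.343478)+5/4·(-0.123238)≈-0.841003; next y=7/10·(-1.010955)+1/4·(-0.841003)≈-0.917919
n=8: y≈-0.917919, sp=-1, e=sp−y≈-0.082081; I≈-0.425558, D=e−e_prev≈-0.093036; u=0·(-0.082081)+2·(-0.425558)+5/4·(-0.093036)≈-0.967412; next y=7/10·(-0.917919)+1/4·(-0.967412)≈-0.884396

0 -1 -3.250 0.000
1 -1 -1.359 -0.813
2 -1 -2.438 -0.909
3 -1 -1.646 -1.245
4 -1 -1.453 -1.283
5 -1 -1.004 -1.262
6 -1 -0.868 -1.134
7 -1 -0.841 -1.011
8 -1 -0.967 -0.918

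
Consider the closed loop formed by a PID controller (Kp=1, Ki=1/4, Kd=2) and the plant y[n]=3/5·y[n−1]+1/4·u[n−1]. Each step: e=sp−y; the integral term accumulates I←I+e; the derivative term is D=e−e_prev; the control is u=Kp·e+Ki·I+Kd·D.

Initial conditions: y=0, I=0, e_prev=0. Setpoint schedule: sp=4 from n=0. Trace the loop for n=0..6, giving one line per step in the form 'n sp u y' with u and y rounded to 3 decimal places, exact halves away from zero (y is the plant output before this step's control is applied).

0 4 13.000 0.000
1 4 -4.563 3.250
2 4 10.057 0.809
3 4 -1.146 3.000
4 4 8.316 1.514
5 4 1.176 2.987
6 4 7.304 2.086

(exact arithmetic carried between steps; '≈' marks a value shown rounded to 6 d.p. or computed from one; I and e_prev carry over from the previous line; the table rounds u and y to 3 d.p., halves away from zero)
n=0: y=0, sp=4, e=sp−y=4; I=4, D=e−e_prev=4; u=1·4+1/4·4+2·4=13; next y=3/5·0+1/4·13=3.25
n=1: y=3.25, sp=4, e=sp−y=0.75; I=4.75, D=e−e_prev=-3.25; u=1·0.75+1/4·4.75+2·(-3.25)=-4.5625; next y=3/5·3.25+1/4·(-4.5625)=0.809375
n=2: y=0.809375, sp=4, e=sp−y=3.190625; I=7.940625, D=e−e_prev=2.440625; u=1·3.190625+1/4·7.940625+2·2.440625≈10.057031; next y=3/5·0.809375+1/4·10.057031≈2.999883
n=3: y≈2.999883, sp=4, e=sp−y≈1.000117; I≈8.940742, D=e−e_prev≈-2.190508; u=1·1.000117+1/4·8.940742+2·(-2.190508)≈-1.145713; next y=3/5·2.999883+1/4·(-1.145713)≈1.513501
n=4: y≈1.513501, sp=4, e=sp−y≈2.486499; I≈11.427241, D=e−e_prev≈1.486381; u=1·2.486499+1/4·11.427241+2·1.486381≈8.316071; next y=3/5·1.513501+1/4·8.316071≈2.987119
n=5: y≈2.987119, sp=4, e=sp−y≈1.012881; I≈12.440122, D=e−e_prev≈-1.473617; u=1·1.012881+1/4·12.440122+2·(-1.473617)≈1.175677; next y=3/5·2.987119+1/4·1.175677≈2.086191
n=6: y≈2.086191, sp=4, e=sp−y≈1.913809; I≈14.353931, D=e−e_prev≈0.900928; u=1·1.913809+1/4·14.353931+2·0.900928≈7.304149; next y=3/5·2.086191+1/4·7.304149≈3.077751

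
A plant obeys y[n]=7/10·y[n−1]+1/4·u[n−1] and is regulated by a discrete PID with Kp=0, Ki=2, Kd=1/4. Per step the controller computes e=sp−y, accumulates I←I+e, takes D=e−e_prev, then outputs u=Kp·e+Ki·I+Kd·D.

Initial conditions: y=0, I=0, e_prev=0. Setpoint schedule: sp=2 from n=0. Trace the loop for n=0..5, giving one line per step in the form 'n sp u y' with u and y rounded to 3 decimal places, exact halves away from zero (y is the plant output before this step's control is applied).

(exact arithmetic carried between steps; '≈' marks a value shown rounded to 6 d.p. or computed from one; I and e_prev carry over from the previous line; the table rounds u and y to 3 d.p., halves away from zero)
n=0: y=0, sp=2, e=sp−y=2; I=2, D=e−e_prev=2; u=0·2+2·2+1/4·2=4.5; next y=7/10·0+1/4·4.5=1.125
n=1: y=1.125, sp=2, e=sp−y=0.875; I=2.875, D=e−e_prev=-1.125; u=0·0.875+2·2.875+1/4·(-1.125)=5.46875; next y=7/10·1.125+1/4·5.46875≈2.154688
n=2: y≈2.154688, sp=2, e=sp−y≈-0.154688; I≈2.720313, D=e−e_prev≈-1.029688; u=0·(-0.154688)+2·2.720313+1/4·(-1.029688)≈5.183203; next y=7/10·2.154688+1/4·5.183203≈2.804082
n=3: y≈2.804082, sp=2, e=sp−y≈-0.804082; I≈1.916230, D=e−e_prev≈-0.649395; u=0·(-0.804082)+2·1.916230+1/4·(-0.649395)≈3.670112; next y=7/10·2.804082+1/4·3.670112≈2.880385
n=4: y≈2.880385, sp=2, e=sp−y≈-0.880385; I≈1.035845, D=e−e_prev≈-0.076303; u=0·(-0.880385)+2·1.035845+1/4·(-0.076303)≈2.052614; next y=7/10·2.880385+1/4·2.052614≈2.529423
n=5: y≈2.529423, sp=2, e=sp−y≈-0.529423; I≈0.506422, D=e−e_prev≈0.350962; u=0·(-0.529423)+2·0.506422+1/4·0.350962≈1.100584; next y=7/10·2.529423+1/4·1.100584≈2.045742

0 2 4.500 0.000
1 2 5.469 1.125
2 2 5.183 2.155
3 2 3.670 2.804
4 2 2.053 2.880
5 2 1.101 2.529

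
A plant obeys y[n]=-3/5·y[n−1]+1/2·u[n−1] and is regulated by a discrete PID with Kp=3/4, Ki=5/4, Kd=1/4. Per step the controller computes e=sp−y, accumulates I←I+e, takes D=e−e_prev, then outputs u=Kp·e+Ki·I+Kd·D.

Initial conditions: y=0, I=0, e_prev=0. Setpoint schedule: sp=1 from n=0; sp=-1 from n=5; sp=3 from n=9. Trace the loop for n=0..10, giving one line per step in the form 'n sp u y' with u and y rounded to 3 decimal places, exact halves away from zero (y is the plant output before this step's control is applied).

(exact arithmetic carried between steps; '≈' marks a value shown rounded to 6 d.p. or computed from one; I and e_prev carry over from the previous line; the table rounds u and y to 3 d.p., halves away from zero)
n=0: y=0, sp=1, e=sp−y=1; I=1, D=e−e_prev=1; u=3/4·1+5/4·1+1/4·1=2.25; next y=-3/5·0+1/2·2.25=1.125
n=1: y=1.125, sp=1, e=sp−y=-0.125; I=0.875, D=e−e_prev=-1.125; u=3/4·(-0.125)+5/4·0.875+1/4·(-1.125)=0.71875; next y=-3/5·1.125+1/2·0.71875=-0.315625
n=2: y=-0.315625, sp=1, e=sp−y=1.315625; I=2.190625, D=e−e_prev=1.440625; u=3/4·1.315625+5/4·2.190625+1/4·1.440625≈4.085156; next y=-3/5·(-0.315625)+1/2·4.085156≈2.231953
n=3: y≈2.231953, sp=1, e=sp−y≈-1.231953; I≈0.958672, D=e−e_prev≈-2.547578; u=3/4·(-1.231953)+5/4·0.958672+1/4·(-2.547578)≈-0.362520; next y=-3/5·2.231953+1/2·(-0.362520)≈-1.520432
n=4: y≈-1.520432, sp=1, e=sp−y≈2.520432; I≈3.479104, D=e−e_prev≈3.752385; u=3/4·2.520432+5/4·3.479104+1/4·3.752385≈7.177299; next y=-3/5·(-1.520432)+1/2·7.177299≈4.500909
n=5: y≈4.500909, sp=-1, e=sp−y≈-5.500909; I≈-2.021805, D=e−e_prev≈-8.021340; u=3/4·(-5.500909)+5/4·(-2.021805)+1/4·(-8.021340)≈-8.658273; next y=-3/5·4.500909+1/2·(-8.658273)≈-7.029682
n=6: y≈-7.029682, sp=-1, e=sp−y≈6.029682; I≈4.007877, D=e−e_prev≈11.530590; u=3/4·6.029682+5/4·4.007877+1/4·11.530590≈12.414755; next y=-3/5·(-7.029682)+1/2·12.414755≈10.425186
n=7: y≈10.425186, sp=-1, e=sp−y≈-11.425186; I≈-7.417310, D=e−e_prev≈-17.454868; u=3/4·(-11.425186)+5/4·(-7.417310)+1/4·(-17.454868)≈-22.204244; next y=-3/5·10.425186+1/2·(-22.204244)≈-17.357234
n=8: y≈-17.357234, sp=-1, e=sp−y≈16.357234; I≈8.939924, D=e−e_prev≈27.782420; u=3/4·16.357234+5/4·8.939924+1/4·27.782420≈30.388435; next y=-3/5·(-17.357234)+1/2·30.388435≈25.608558
n=9: y≈25.608558, sp=3, e=sp−y≈-22.608558; I≈-13.668634, D=e−e_prev≈-38.965791; u=3/4·(-22.608558)+5/4·(-13.668634)+1/4·(-38.965791)≈-43.783658; next y=-3/5·25.608558+1/2·(-43.783658)≈-37.256964
n=10: y≈-37.256964, sp=3, e=sp−y≈40.256964; I≈26.588330, D=e−e_prev≈62.865522; u=3/4·40.256964+5/4·26.588330+1/4·62.865522≈79.144516; next y=-3/5·(-37.256964)+1/2·79.144516≈61.926436

0 1 2.250 0.000
1 1 0.719 1.125
2 1 4.085 -0.316
3 1 -0.363 2.232
4 1 7.177 -1.520
5 -1 -8.658 4.501
6 -1 12.415 -7.030
7 -1 -22.204 10.425
8 -1 30.388 -17.357
9 3 -43.784 25.609
10 3 79.145 -37.257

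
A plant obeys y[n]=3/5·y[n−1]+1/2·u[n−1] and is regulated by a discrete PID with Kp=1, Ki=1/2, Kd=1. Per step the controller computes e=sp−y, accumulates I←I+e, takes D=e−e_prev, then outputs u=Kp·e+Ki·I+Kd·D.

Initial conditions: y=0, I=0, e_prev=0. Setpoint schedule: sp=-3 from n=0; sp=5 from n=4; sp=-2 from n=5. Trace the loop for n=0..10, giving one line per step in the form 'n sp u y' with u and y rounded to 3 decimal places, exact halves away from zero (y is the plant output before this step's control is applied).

(exact arithmetic carried between steps; '≈' marks a value shown rounded to 6 d.p. or computed from one; I and e_prev carry over from the previous line; the table rounds u and y to 3 d.p., halves away from zero)
n=0: y=0, sp=-3, e=sp−y=-3; I=-3, D=e−e_prev=-3; u=1·(-3)+1/2·(-3)+1·(-3)=-7.5; next y=3/5·0+1/2·(-7.5)=-3.75
n=1: y=-3.75, sp=-3, e=sp−y=0.75; I=-2.25, D=e−e_prev=3.75; u=1·0.75+1/2·(-2.25)+1·3.75=3.375; next y=3/5·(-3.75)+1/2·3.375=-0.5625
n=2: y=-0.5625, sp=-3, e=sp−y=-2.4375; I=-4.6875, D=e−e_prev=-3.1875; u=1·(-2.4375)+1/2·(-4.6875)+1·(-3.1875)=-7.96875; next y=3/5·(-0.5625)+1/2·(-7.96875)=-4.321875
n=3: y=-4.321875, sp=-3, e=sp−y=1.321875; I=-3.365625, D=e−e_prev=3.759375; u=1·1.321875+1/2·(-3.365625)+1·3.759375≈3.398438; next y=3/5·(-4.321875)+1/2·3.398438≈-0.893906
n=4: y≈-0.893906, sp=5, e=sp−y≈5.893906; I≈2.528281, D=e−e_prev≈4.572031; u=1·5.893906+1/2·2.528281+1·4.572031≈11.730078; next y=3/5·(-0.893906)+1/2·11.730078≈5.328695
n=5: y≈5.328695, sp=-2, e=sp−y≈-7.328695; I≈-4.800414, D=e−e_prev≈-13.222602; u=1·(-7.328695)+1/2·(-4.800414)+1·(-13.222602)≈-22.951504; next y=3/5·5.328695+1/2·(-22.951504)≈-8.278535
n=6: y≈-8.278535, sp=-2, e=sp−y≈6.278535; I≈1.478121, D=e−e_prev≈13.607230; u=1·6.278535+1/2·1.478121+1·13.607230≈20.624825; next y=3/5·(-8.278535)+1/2·20.624825≈5.345292
n=7: y≈5.345292, sp=-2, e=sp−y≈-7.345292; I≈-5.867171, D=e−e_prev≈-13.623827; u=1·(-7.345292)+1/2·(-5.867171)+1·(-13.623827)≈-23.902704; next y=3/5·5.345292+1/2·(-23.902704)≈-8.744177
n=8: y≈-8.744177, sp=-2, e=sp−y≈6.744177; I≈0.877006, D=e−e_prev≈14.089469; u=1·6.744177+1/2·0.877006+1·14.089469≈21.272148; next y=3/5·(-8.744177)+1/2·21.272148≈5.389568
n=9: y≈5.389568, sp=-2, e=sp−y≈-7.389568; I≈-6.512562, D=e−e_prev≈-14.133745; u=1·(-7.389568)+1/2·(-6.512562)+1·(-14.133745)≈-24.779594; next y=3/5·5.389568+1/2·(-24.779594)≈-9.156056
n=10: y≈-9.156056, sp=-2, e=sp−y≈7.156056; I≈0.643494, D=e−e_prev≈14.545624; u=1·7.156056+1/2·0.643494+1·14.545624≈22.023427; next y=3/5·(-9.156056)+1/2·22.023427≈5.518080

0 -3 -7.500 0.000
1 -3 3.375 -3.750
2 -3 -7.969 -0.563
3 -3 3.398 -4.322
4 5 11.730 -0.894
5 -2 -22.952 5.329
6 -2 20.625 -8.279
7 -2 -23.903 5.345
8 -2 21.272 -8.744
9 -2 -24.780 5.390
10 -2 22.023 -9.156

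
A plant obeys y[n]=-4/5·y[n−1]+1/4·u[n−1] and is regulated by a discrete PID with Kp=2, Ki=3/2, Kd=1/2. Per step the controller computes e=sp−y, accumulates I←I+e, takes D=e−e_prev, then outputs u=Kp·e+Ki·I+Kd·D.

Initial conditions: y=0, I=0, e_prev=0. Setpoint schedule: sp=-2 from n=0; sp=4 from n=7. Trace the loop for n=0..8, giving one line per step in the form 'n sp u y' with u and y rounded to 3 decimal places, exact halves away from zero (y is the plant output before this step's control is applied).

0 -2 -8.000 0.000
1 -2 -2.000 -2.000
2 -2 -15.400 1.100
3 -2 4.820 -4.730
4 -2 -32.876 4.989
5 -2 30.297 -12.210
6 -2 -81.198 17.342
7 4 134.628 -34.173
8 4 -217.546 60.996

(exact arithmetic carried between steps; '≈' marks a value shown rounded to 6 d.p. or computed from one; I and e_prev carry over from the previous line; the table rounds u and y to 3 d.p., halves away from zero)
n=0: y=0, sp=-2, e=sp−y=-2; I=-2, D=e−e_prev=-2; u=2·(-2)+3/2·(-2)+1/2·(-2)=-8; next y=-4/5·0+1/4·(-8)=-2
n=1: y=-2, sp=-2, e=sp−y=0; I=-2, D=e−e_prev=2; u=2·0+3/2·(-2)+1/2·2=-2; next y=-4/5·(-2)+1/4·(-2)=1.1
n=2: y=1.1, sp=-2, e=sp−y=-3.1; I=-5.1, D=e−e_prev=-3.1; u=2·(-3.1)+3/2·(-5.1)+1/2·(-3.1)=-15.4; next y=-4/5·1.1+1/4·(-15.4)=-4.73
n=3: y=-4.73, sp=-2, e=sp−y=2.73; I=-2.37, D=e−e_prev=5.83; u=2·2.73+3/2·(-2.37)+1/2·5.83=4.82; next y=-4/5·(-4.73)+1/4·4.82=4.989
n=4: y=4.989, sp=-2, e=sp−y=-6.989; I=-9.359, D=e−e_prev=-9.719; u=2·(-6.989)+3/2·(-9.359)+1/2·(-9.719)=-32.876; next y=-4/5·4.989+1/4·(-32.876)=-12.2102
n=5: y=-12.2102, sp=-2, e=sp−y=10.2102; I=0.8512, D=e−e_prev=17.1992; u=2·10.2102+3/2·0.8512+1/2·17.1992=30.2968; next y=-4/5·(-12.2102)+1/4·30.2968=17.34236
n=6: y=17.34236, sp=-2, e=sp−y=-19.34236; I=-18.49116, D=e−e_prev=-29.55256; u=2·(-19.34236)+3/2·(-18.49116)+1/2·(-29.55256)=-81.19774; next y=-4/5·17.34236+1/4·(-81.19774)=-34.173323
n=7: y=-34.173323, sp=4, e=sp−y=38.173323; I=19.682163, D=e−e_prev=57.515683; u=2·38.173323+3/2·19.682163+1/2·57.515683=134.627732; next y=-4/5·(-34.173323)+1/4·134.627732≈60.995591
n=8: y≈60.995591, sp=4, e=sp−y≈-56.995591; I≈-37.313428, D=e−e_prev≈-95.168914; u=2·(-56.995591)+3/2·(-37.313428)+1/2·(-95.168914)≈-217.545783; next y=-4/5·60.995591+1/4·(-217.545783)≈-103.182919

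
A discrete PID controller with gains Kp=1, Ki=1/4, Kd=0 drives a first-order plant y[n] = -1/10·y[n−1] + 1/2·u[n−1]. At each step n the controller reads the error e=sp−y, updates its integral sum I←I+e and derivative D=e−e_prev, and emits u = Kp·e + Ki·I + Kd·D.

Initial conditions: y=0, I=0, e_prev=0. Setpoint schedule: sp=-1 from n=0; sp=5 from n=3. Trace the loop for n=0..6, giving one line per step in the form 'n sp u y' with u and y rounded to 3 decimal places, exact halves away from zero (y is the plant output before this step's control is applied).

0 -1 -1.250 0.000
1 -1 -0.719 -0.625
2 -1 -1.223 -0.297
3 5 6.458 -0.582
4 5 3.017 3.287
5 5 6.079 1.180
6 5 4.857 2.922

(exact arithmetic carried between steps; '≈' marks a value shown rounded to 6 d.p. or computed from one; I and e_prev carry over from the previous line; the table rounds u and y to 3 d.p., halves away from zero)
n=0: y=0, sp=-1, e=sp−y=-1; I=-1, D=e−e_prev=-1; u=1·(-1)+1/4·(-1)+0·(-1)=-1.25; next y=-1/10·0+1/2·(-1.25)=-0.625
n=1: y=-0.625, sp=-1, e=sp−y=-0.375; I=-1.375, D=e−e_prev=0.625; u=1·(-0.375)+1/4·(-1.375)+0·0.625=-0.71875; next y=-1/10·(-0.625)+1/2·(-0.71875)=-0.296875
n=2: y=-0.296875, sp=-1, e=sp−y=-0.703125; I=-2.078125, D=e−e_prev=-0.328125; u=1·(-0.703125)+1/4·(-2.078125)+0·(-0.328125)≈-1.222656; next y=-1/10·(-0.296875)+1/2·(-1.222656)≈-0.581641
n=3: y≈-0.581641, sp=5, e=sp−y≈5.581641; I≈3.503516, D=e−e_prev≈6.284766; u=1·5.581641+1/4·3.503516+0·6.284766≈6.457520; next y=-1/10·(-0.581641)+1/2·6.457520≈3.286924
n=4: y≈3.286924, sp=5, e=sp−y≈1.713076; I≈5.216592, D=e−e_prev≈-3.868564; u=1·1.713076+1/4·5.216592+0·(-3.868564)≈3.017224; next y=-1/10·3.286924+1/2·3.017224≈1.179920
n=5: y≈1.179920, sp=5, e=sp−y≈3.820080; I≈9.036672, D=e−e_prev≈2.107004; u=1·3.820080+1/4·9.036672+0·2.107004≈6.079248; next y=-1/10·1.179920+1/2·6.079248≈2.921632
n=6: y≈2.921632, sp=5, e=sp−y≈2.078368; I≈11.115040, D=e−e_prev≈-1.741713; u=1·2.078368+1/4·11.115040+0·(-1.741713)≈4.857128; next y=-1/10·2.921632+1/2·4.857128≈2.136401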